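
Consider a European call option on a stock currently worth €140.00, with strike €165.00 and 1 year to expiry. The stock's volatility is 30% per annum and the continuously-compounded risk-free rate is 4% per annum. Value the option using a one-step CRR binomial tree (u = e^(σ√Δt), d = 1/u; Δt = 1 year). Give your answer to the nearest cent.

€11.35

CRR parameters: u = e^(σ√Δt) = e^(0.3·√1) = 1.3499, d = 1/u = 0.7408
Per-period rate: rΔt = 0.04·1 = 0.04, so R = e^0.04 = 1.0408
Risk-neutral probability p = (e^0.04 − 0.7408)/(1.3499 − 0.7408) = 0.3000/0.6090 = 0.4926
Terminal stock prices: S_u = 189, S_d = 103.7
Terminal payoffs (S − K): max(23.98, 0) = 23.98, max(-61.29, 0) = 0
Node 0 (S = 140): V_0 = e^(−0.04)·[0.4926·23.9802 + 0.5074·0.0000] = 11.3487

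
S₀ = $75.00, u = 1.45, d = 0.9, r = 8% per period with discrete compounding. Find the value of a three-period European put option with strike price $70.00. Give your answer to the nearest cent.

$3.70

Risk-neutral probability p = (1 + 0.08 − 0.9)/(1.45 − 0.9) = 0.1800/0.5500 = 0.3273
Terminal stock prices: S_uuu = 228.6, S_uud = 141.9, S_udd = 88.09, S_ddd = 54.68
Terminal payoffs (K − S): max(-158.6, 0) = 0, max(-71.92, 0) = 0, max(-18.09, 0) = 0, max(15.32, 0) = 15.32
Node uu (S = 157.7): V_uu = 1/1.08·[0.3273·0.0000 + 0.6727·0.0000] = 0.0000
Node ud (S = 97.88): V_ud = 1/1.08·[0.3273·0.0000 + 0.6727·0.0000] = 0.0000
Node dd (S = 60.75): V_dd = 1/1.08·[0.3273·0.0000 + 0.6727·15.3250] = 9.5459
Node u (S = 108.8): V_u = 1/1.08·[0.3273·0.0000 + 0.6727·0.0000] = 0.0000
Node d (S = 67.5): V_d = 1/1.08·[0.3273·0.0000 + 0.6727·9.5459] = 5.9461
Node 0 (S = 75): V_0 = 1/1.08·[0.3273·0.0000 + 0.6727·5.9461] = 3.7038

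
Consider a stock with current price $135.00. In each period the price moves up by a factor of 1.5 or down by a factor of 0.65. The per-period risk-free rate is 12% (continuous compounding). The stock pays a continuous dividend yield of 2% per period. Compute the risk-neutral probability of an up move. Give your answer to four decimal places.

p = 0.5355

Per-period risk-free factor R = e^0.12 = 1.1275; dividend-adjusted growth = e^(0.12−0.02) = 1.1052.
Risk-neutral probability p = (1.1052 − 0.65)/(1.5 − 0.65) = 0.4552/0.8500 = 0.5355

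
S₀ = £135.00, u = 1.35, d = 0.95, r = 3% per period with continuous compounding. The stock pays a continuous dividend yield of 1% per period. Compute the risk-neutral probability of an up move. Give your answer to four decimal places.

Per-period risk-free factor R = e^0.03 = 1.0305; dividend-adjusted growth = e^(0.03−0.01) = 1.0202.
Risk-neutral probability p = (1.0202 − 0.95)/(1.35 − 0.95) = 0.0702/0.4000 = 0.1755

p = 0.1755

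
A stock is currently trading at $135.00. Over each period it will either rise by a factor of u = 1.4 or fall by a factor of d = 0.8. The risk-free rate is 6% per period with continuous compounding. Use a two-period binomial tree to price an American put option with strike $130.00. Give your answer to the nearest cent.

Risk-neutral probability p = (e^0.06 − 0.8)/(1.4 − 0.8) = 0.2618/0.6000 = 0.4364
Terminal stock prices: S_uu = 264.6, S_ud = 151.2, S_dd = 86.4
Terminal payoffs (K − S): max(-134.6, 0) = 0, max(-21.2, 0) = 0, max(43.6, 0) = 43.6
Node u (S = 189): continuation = e^(−0.06)·[0.4364·0.0000 + 0.5636·0.0000] = 0.0000; exercise value = 0.0000 ≤ continuation, so V_u = 0.0000
Node d (S = 108): continuation = e^(−0.06)·[0.4364·0.0000 + 0.5636·43.6000] = 23.1422; exercise value = 22.0000 ≤ continuation, so V_d = 23.1422
Node 0 (S = 135): continuation = e^(−0.06)·[0.4364·0.0000 + 0.5636·23.1422] = 12.2835; exercise value = 0.0000 ≤ continuation, so V_0 = 12.2835

$12.28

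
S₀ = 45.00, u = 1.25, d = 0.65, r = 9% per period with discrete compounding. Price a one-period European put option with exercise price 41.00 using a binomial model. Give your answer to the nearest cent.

Risk-neutral probability p = (1 + 0.09 − 0.65)/(1.25 − 0.65) = 0.4400/0.6000 = 0.7333
Terminal stock prices: S_u = 56.25, S_d = 29.25
Terminal payoffs (K − S): max(-15.25, 0) = 0, max(11.75, 0) = 11.75
Node 0 (S = 45): V_0 = 1/1.09·[0.7333·0.0000 + 0.2667·11.7500] = 2.8746

2.87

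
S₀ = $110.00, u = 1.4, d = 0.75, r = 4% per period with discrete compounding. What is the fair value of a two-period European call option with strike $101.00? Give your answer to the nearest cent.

Risk-neutral probability p = (1 + 0.04 − 0.75)/(1.4 − 0.75) = 0.2900/0.6500 = 0.4462
Terminal stock prices: S_uu = 215.6, S_ud = 115.5, S_dd = 61.88
Terminal payoffs (S − K): max(114.6, 0) = 114.6, max(14.5, 0) = 14.5, max(-39.12, 0) = 0
Node u (S = 154): V_u = 1/1.04·[0.4462·114.6000 + 0.5538·14.5000] = 56.8846
Node d (S = 82.5): V_d = 1/1.04·[0.4462·14.5000 + 0.5538·0.0000] = 6.2204
Node 0 (S = 110): V_0 = 1/1.04·[0.4462·56.8846 + 0.5538·6.2204] = 27.7158

$27.72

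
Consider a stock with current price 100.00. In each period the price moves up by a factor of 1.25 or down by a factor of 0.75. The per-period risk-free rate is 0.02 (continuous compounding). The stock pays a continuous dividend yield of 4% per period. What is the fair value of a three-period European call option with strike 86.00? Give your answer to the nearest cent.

20.12

Per-period risk-free factor R = e^0.02 = 1.0202; dividend-adjusted growth = e^(0.02−0.04) = 0.9802.
Risk-neutral probability p = (0.9802 − 0.75)/(1.25 − 0.75) = 0.2302/0.5000 = 0.4604
Terminal stock prices: S_uuu = 195.3, S_uud = 117.2, S_udd = 70.31, S_ddd = 42.19
Terminal payoffs (S − K): max(109.3, 0) = 109.3, max(31.19, 0) = 31.19, max(-15.69, 0) = 0, max(-43.81, 0) = 0
Node uu (S = 156.2): V_uu = e^(−0.02)·[0.4604·109.3125 + 0.5396·31.1875] = 65.8263
Node ud (S = 93.75): V_ud = e^(−0.02)·[0.4604·31.1875 + 0.5396·0.0000] = 14.0743
Node dd (S = 56.25): V_dd = e^(−0.02)·[0.4604·0.0000 + 0.5396·0.0000] = 0.0000
Node u (S = 125): V_u = e^(−0.02)·[0.4604·65.8263 + 0.5396·14.0743] = 37.1503
Node d (S = 75): V_d = e^(−0.02)·[0.4604·14.0743 + 0.5396·0.0000] = 6.3515
Node 0 (S = 100): V_0 = e^(−0.02)·[0.4604·37.1503 + 0.5396·6.3515] = 20.1246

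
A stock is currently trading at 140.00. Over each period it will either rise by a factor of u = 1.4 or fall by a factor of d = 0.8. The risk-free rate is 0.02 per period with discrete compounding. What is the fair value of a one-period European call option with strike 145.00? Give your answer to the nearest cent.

Risk-neutral probability p = (1 + 0.02 − 0.8)/(1.4 − 0.8) = 0.2200/0.6000 = 0.3667
Terminal stock prices: S_u = 196, S_d = 112
Terminal payoffs (S − K): max(51, 0) = 51, max(-33, 0) = 0
Node 0 (S = 140): V_0 = 1/1.02·[0.3667·51.0000 + 0.6333·0.0000] = 18.3333

18.33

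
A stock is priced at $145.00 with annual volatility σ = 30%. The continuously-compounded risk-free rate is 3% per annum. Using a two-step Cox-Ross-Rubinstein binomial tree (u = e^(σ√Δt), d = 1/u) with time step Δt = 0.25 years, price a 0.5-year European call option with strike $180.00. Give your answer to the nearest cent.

CRR parameters: u = e^(σ√Δt) = e^(0.3·√0.25) = 1.1618, d = 1/u = 0.8607
Per-period rate: rΔt = 0.03·0.25 = 0.0075, so R = e^0.0075 = 1.0075
Risk-neutral probability p = (e^0.0075 − 0.8607)/(1.1618 − 0.8607) = 0.1468/0.3011 = 0.4876
Terminal stock prices: S_uu = 195.7, S_ud = 145, S_dd = 107.4
Terminal payoffs (S − K): max(15.73, 0) = 15.73, max(-35, 0) = 0, max(-72.58, 0) = 0
Node u (S = 168.5): V_u = e^(−0.0075)·[0.4876·15.7295 + 0.5124·0.0000] = 7.6119
Node d (S = 124.8): V_d = e^(−0.0075)·[0.4876·0.0000 + 0.5124·0.0000] = 0.0000
Node 0 (S = 145): V_0 = e^(−0.0075)·[0.4876·7.6119 + 0.5124·0.0000] = 3.6836

$3.68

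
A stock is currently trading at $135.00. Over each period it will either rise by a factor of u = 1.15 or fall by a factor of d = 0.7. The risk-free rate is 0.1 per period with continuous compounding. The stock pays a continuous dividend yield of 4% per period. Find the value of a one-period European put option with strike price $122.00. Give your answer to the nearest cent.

Per-period risk-free factor R = e^0.1 = 1.1052; dividend-adjusted growth = e^(0.1−0.04) = 1.0618.
Risk-neutral probability p = (1.0618 − 0.7)/(1.15 − 0.7) = 0.3618/0.4500 = 0.8041
Terminal stock prices: S_u = 155.2, S_d = 94.5
Terminal payoffs (K − S): max(-33.25, 0) = 0, max(27.5, 0) = 27.5
Node 0 (S = 135): V_0 = e^(−0.1)·[0.8041·0.0000 + 0.1959·27.5000] = 4.8751

$4.88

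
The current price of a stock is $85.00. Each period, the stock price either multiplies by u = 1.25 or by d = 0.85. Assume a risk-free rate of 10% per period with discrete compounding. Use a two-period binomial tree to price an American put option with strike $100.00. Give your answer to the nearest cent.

Risk-neutral probability p = (1 + 0.1 − 0.85)/(1.25 − 0.85) = 0.2500/0.4000 = 0.6250
Terminal stock prices: S_uu = 132.8, S_ud = 90.31, S_dd = 61.41
Terminal payoffs (K − S): max(-32.81, 0) = 0, max(9.688, 0) = 9.688, max(38.59, 0) = 38.59
Node u (S = 106.2): continuation = 1/1.1·[0.6250·0.0000 + 0.3750·9.6875] = 3.3026; exercise value = 0.0000 ≤ continuation, so V_u = 3.3026
Node d (S = 72.25): continuation = 1/1.1·[0.6250·9.6875 + 0.3750·38.5875] = 18.6591; exercise value = 27.7500 > continuation, so V_d = 27.7500 (exercise)
Node 0 (S = 85): continuation = 1/1.1·[0.6250·3.3026 + 0.3750·27.7500] = 11.3367; exercise value = 15.0000 > continuation, so V_0 = 15.0000 (exercise)

$15.00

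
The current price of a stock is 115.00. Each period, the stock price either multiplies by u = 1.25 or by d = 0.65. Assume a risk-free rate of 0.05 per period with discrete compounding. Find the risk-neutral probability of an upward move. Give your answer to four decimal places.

p = 0.6667

Risk-neutral probability p = (1 + 0.05 − 0.65)/(1.25 − 0.65) = 0.4000/0.6000 = 0.6667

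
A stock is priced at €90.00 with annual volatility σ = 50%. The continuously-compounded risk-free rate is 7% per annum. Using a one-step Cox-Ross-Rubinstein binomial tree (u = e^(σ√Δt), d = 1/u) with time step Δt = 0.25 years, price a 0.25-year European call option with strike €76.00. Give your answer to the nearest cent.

€18.38

CRR parameters: u = e^(σ√Δt) = e^(0.5·√0.25) = 1.2840, d = 1/u = 0.7788
Per-period rate: rΔt = 0.07·0.25 = 0.0175, so R = e^0.0175 = 1.0177
Risk-neutral probability p = (e^0.0175 − 0.7788)/(1.2840 − 0.7788) = 0.2389/0.5052 = 0.4728
Terminal stock prices: S_u = 115.6, S_d = 70.09
Terminal payoffs (S − K): max(39.56, 0) = 39.56, max(-5.908, 0) = 0
Node 0 (S = 90): V_0 = e^(−0.0175)·[0.4728·39.5623 + 0.5272·0.0000] = 18.3793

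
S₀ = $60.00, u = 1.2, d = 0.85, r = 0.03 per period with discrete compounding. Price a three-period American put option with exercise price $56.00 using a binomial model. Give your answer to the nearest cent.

Risk-neutral probability p = (1 + 0.03 − 0.85)/(1.2 − 0.85) = 0.1800/0.3500 = 0.5143
Terminal stock prices: S_uuu = 103.7, S_uud = 73.44, S_udd = 52.02, S_ddd = 36.85
Terminal payoffs (K − S): max(-47.68, 0) = 0, max(-17.44, 0) = 0, max(3.98, 0) = 3.98, max(19.15, 0) = 19.15
Node uu (S = 86.4): continuation = 1/1.03·[0.5143·0.0000 + 0.4857·0.0000] = 0.0000; exercise value = 0.0000 ≤ continuation, so V_uu = 0.0000
Node ud (S = 61.2): continuation = 1/1.03·[0.5143·0.0000 + 0.4857·3.9800] = 1.8768; exercise value = 0.0000 ≤ continuation, so V_ud = 1.8768
Node dd (S = 43.35): continuation = 1/1.03·[0.5143·3.9800 + 0.4857·19.1525] = 11.0189; exercise value = 12.6500 > continuation, so V_dd = 12.6500 (exercise)
Node u (S = 72): continuation = 1/1.03·[0.5143·0.0000 + 0.4857·1.8768] = 0.8851; exercise value = 0.0000 ≤ continuation, so V_u = 0.8851
Node d (S = 51): continuation = 1/1.03·[0.5143·1.8768 + 0.4857·12.6500] = 6.9024; exercise value = 5.0000 ≤ continuation, so V_d = 6.9024
Node 0 (S = 60): continuation = 1/1.03·[0.5143·0.8851 + 0.4857·6.9024] = 3.6969; exercise value = 0.0000 ≤ continuation, so V_0 = 3.6969

$3.70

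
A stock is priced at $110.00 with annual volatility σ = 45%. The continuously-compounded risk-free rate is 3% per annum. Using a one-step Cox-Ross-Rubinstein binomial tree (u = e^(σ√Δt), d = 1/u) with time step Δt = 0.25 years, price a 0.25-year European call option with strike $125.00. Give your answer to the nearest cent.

$5.83

CRR parameters: u = e^(σ√Δt) = e^(0.45·√0.25) = 1.2523, d = 1/u = 0.7985
Per-period rate: rΔt = 0.03·0.25 = 0.0075, so R = e^0.0075 = 1.0075
Risk-neutral probability p = (e^0.0075 − 0.7985)/(1.2523 − 0.7985) = 0.2090/0.4538 = 0.4606
Terminal stock prices: S_u = 137.8, S_d = 87.84
Terminal payoffs (S − K): max(12.76, 0) = 12.76, max(-37.16, 0) = 0
Node 0 (S = 110): V_0 = e^(−0.0075)·[0.4606·12.7555 + 0.5394·0.0000] = 5.8310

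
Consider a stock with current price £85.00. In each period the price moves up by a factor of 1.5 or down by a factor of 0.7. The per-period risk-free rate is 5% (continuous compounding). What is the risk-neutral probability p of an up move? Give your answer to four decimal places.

Risk-neutral probability p = (e^0.05 − 0.7)/(1.5 − 0.7) = 0.3513/0.8000 = 0.4391

p = 0.4391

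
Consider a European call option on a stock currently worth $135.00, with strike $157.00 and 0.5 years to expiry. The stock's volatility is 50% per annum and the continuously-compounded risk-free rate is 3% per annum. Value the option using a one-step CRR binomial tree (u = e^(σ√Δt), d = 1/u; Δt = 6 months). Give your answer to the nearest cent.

$15.05

CRR parameters: u = e^(σ√Δt) = e^(0.5·√0.5) = 1.4241, d = 1/u = 0.7022
Per-period rate: rΔt = 0.03·0.5 = 0.015, so R = e^0.015 = 1.0151
Risk-neutral probability p = (e^0.015 − 0.7022)/(1.4241 − 0.7022) = 0.3129/0.7219 = 0.4335
Terminal stock prices: S_u = 192.3, S_d = 94.8
Terminal payoffs (S − K): max(35.26, 0) = 35.26, max(-62.2, 0) = 0
Node 0 (S = 135): V_0 = e^(−0.015)·[0.4335·35.2561 + 0.5665·0.0000] = 15.0544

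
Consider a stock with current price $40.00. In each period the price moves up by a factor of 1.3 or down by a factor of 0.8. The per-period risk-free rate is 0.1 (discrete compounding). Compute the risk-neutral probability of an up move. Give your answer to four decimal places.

p = 0.6000

Risk-neutral probability p = (1 + 0.1 − 0.8)/(1.3 − 0.8) = 0.3000/0.5000 = 0.6000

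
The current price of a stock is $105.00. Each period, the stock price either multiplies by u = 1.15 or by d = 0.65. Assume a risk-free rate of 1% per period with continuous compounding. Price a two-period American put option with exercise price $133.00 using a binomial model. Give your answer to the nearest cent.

$28.71

Risk-neutral probability p = (e^0.01 − 0.65)/(1.15 − 0.65) = 0.3601/0.5000 = 0.7201
Terminal stock prices: S_uu = 138.9, S_ud = 78.49, S_dd = 44.36
Terminal payoffs (K − S): max(-5.862, 0) = 0, max(54.51, 0) = 54.51, max(88.64, 0) = 88.64
Node u (S = 120.7): continuation = e^(−0.01)·[0.7201·0.0000 + 0.2799·54.5125] = 15.1062; exercise value = 12.2500 ≤ continuation, so V_u = 15.1062
Node d (S = 68.25): continuation = e^(−0.01)·[0.7201·54.5125 + 0.2799·88.6375] = 63.4266; exercise value = 64.7500 > continuation, so V_d = 64.7500 (exercise)
Node 0 (S = 105): continuation = e^(−0.01)·[0.7201·15.1062 + 0.2799·64.7500] = 28.7129; exercise value = 28.0000 ≤ continuation, so V_0 = 28.7129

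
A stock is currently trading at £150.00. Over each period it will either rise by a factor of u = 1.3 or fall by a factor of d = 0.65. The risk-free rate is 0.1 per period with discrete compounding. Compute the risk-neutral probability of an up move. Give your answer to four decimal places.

p = 0.6923

Risk-neutral probability p = (1 + 0.1 − 0.65)/(1.3 − 0.65) = 0.4500/0.6500 = 0.6923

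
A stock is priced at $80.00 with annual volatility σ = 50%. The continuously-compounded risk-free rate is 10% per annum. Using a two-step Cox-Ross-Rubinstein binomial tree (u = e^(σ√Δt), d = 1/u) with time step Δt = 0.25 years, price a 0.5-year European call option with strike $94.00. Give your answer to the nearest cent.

$8.58

CRR parameters: u = e^(σ√Δt) = e^(0.5·√0.25) = 1.2840, d = 1/u = 0.7788
Per-period rate: rΔt = 0.1·0.25 = 0.025, so R = e^0.025 = 1.0253
Risk-neutral probability p = (e^0.025 − 0.7788)/(1.2840 − 0.7788) = 0.2465/0.5052 = 0.4879
Terminal stock prices: S_uu = 131.9, S_ud = 80, S_dd = 48.52
Terminal payoffs (S − K): max(37.9, 0) = 37.9, max(-14, 0) = 0, max(-45.48, 0) = 0
Node u (S = 102.7): V_u = e^(−0.025)·[0.4879·37.8977 + 0.5121·0.0000] = 18.0349
Node d (S = 62.3): V_d = e^(−0.025)·[0.4879·0.0000 + 0.5121·0.0000] = 0.0000
Node 0 (S = 80): V_0 = e^(−0.025)·[0.4879·18.0349 + 0.5121·0.0000] = 8.5825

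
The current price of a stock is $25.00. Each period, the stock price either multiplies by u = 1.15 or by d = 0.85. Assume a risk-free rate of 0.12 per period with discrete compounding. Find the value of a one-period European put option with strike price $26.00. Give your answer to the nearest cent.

$0.42

Risk-neutral probability p = (1 + 0.12 − 0.85)/(1.15 − 0.85) = 0.2700/0.3000 = 0.9000
Terminal stock prices: S_u = 28.75, S_d = 21.25
Terminal payoffs (K − S): max(-2.75, 0) = 0, max(4.75, 0) = 4.75
Node 0 (S = 25): V_0 = 1/1.12·[0.9000·0.0000 + 0.1000·4.7500] = 0.4241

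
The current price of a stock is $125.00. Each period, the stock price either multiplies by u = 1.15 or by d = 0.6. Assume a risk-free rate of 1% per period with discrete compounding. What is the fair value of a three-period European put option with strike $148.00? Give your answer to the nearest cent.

$35.58

Risk-neutral probability p = (1 + 0.01 − 0.6)/(1.15 − 0.6) = 0.4100/0.5500 = 0.7455
Terminal stock prices: S_uuu = 190.1, S_uud = 99.19, S_udd = 51.75, S_ddd = 27
Terminal payoffs (K − S): max(-42.11, 0) = 0, max(48.81, 0) = 48.81, max(96.25, 0) = 96.25, max(121, 0) = 121
Node uu (S = 165.3): V_uu = 1/1.01·[0.7455·0.0000 + 0.2545·48.8125] = 12.3020
Node ud (S = 86.25): V_ud = 1/1.01·[0.7455·48.8125 + 0.2545·96.2500] = 60.2847
Node dd (S = 45): V_dd = 1/1.01·[0.7455·96.2500 + 0.2545·121.0000] = 101.5347
Node u (S = 143.8): V_u = 1/1.01·[0.7455·12.3020 + 0.2545·60.2847] = 24.2730
Node d (S = 75): V_d = 1/1.01·[0.7455·60.2847 + 0.2545·101.5347] = 70.0838
Node 0 (S = 125): V_0 = 1/1.01·[0.7455·24.2730 + 0.2545·70.0838] = 35.5782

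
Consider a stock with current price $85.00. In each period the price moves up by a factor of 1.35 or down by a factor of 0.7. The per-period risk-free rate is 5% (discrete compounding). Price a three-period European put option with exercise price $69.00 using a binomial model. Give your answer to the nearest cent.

$7.18

Risk-neutral probability p = (1 + 0.05 − 0.7)/(1.35 − 0.7) = 0.3500/0.6500 = 0.5385
Terminal stock prices: S_uuu = 209.1, S_uud = 108.4, S_udd = 56.23, S_ddd = 29.15
Terminal payoffs (K − S): max(-140.1, 0) = 0, max(-39.44, 0) = 0, max(12.77, 0) = 12.77, max(39.85, 0) = 39.85
Node uu (S = 154.9): V_uu = 1/1.05·[0.5385·0.0000 + 0.4615·0.0000] = 0.0000
Node ud (S = 80.33): V_ud = 1/1.05·[0.5385·0.0000 + 0.4615·12.7725] = 5.6143
Node dd (S = 41.65): V_dd = 1/1.05·[0.5385·12.7725 + 0.4615·39.8450] = 24.0643
Node u (S = 114.8): V_u = 1/1.05·[0.5385·0.0000 + 0.4615·5.6143] = 2.4678
Node d (S = 59.5): V_d = 1/1.05·[0.5385·5.6143 + 0.4615·24.0643] = 13.4568
Node 0 (S = 85): V_0 = 1/1.05·[0.5385·2.4678 + 0.4615·13.4568] = 7.1806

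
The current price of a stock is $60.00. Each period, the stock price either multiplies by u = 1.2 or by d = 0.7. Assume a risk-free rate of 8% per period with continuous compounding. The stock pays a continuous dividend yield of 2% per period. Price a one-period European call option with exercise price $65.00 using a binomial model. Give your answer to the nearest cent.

Per-period risk-free factor R = e^0.08 = 1.0833; dividend-adjusted growth = e^(0.08−0.02) = 1.0618.
Risk-neutral probability p = (1.0618 − 0.7)/(1.2 − 0.7) = 0.3618/0.5000 = 0.7237
Terminal stock prices: S_u = 72, S_d = 42
Terminal payoffs (S − K): max(7, 0) = 7, max(-23, 0) = 0
Node 0 (S = 60): V_0 = e^(−0.08)·[0.7237·7.0000 + 0.2763·0.0000] = 4.6762

$4.68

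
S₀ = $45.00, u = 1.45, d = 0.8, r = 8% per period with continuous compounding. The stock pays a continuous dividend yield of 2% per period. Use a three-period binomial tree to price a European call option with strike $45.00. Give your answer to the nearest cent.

Per-period risk-free factor R = e^0.08 = 1.0833; dividend-adjusted growth = e^(0.08−0.02) = 1.0618.
Risk-neutral probability p = (1.0618 − 0.8)/(1.45 − 0.8) = 0.2618/0.6500 = 0.4028
Terminal stock prices: S_uuu = 137.2, S_uud = 75.69, S_udd = 41.76, S_ddd = 23.04
Terminal payoffs (S − K): max(92.19, 0) = 92.19, max(30.69, 0) = 30.69, max(-3.24, 0) = 0, max(-21.96, 0) = 0
Node uu (S = 94.61): V_uu = e^(−0.08)·[0.4028·92.1881 + 0.5972·30.6900] = 51.1988
Node ud (S = 52.2): V_ud = e^(−0.08)·[0.4028·30.6900 + 0.5972·0.0000] = 11.4122
Node dd (S = 28.8): V_dd = e^(−0.08)·[0.4028·0.0000 + 0.5972·0.0000] = 0.0000
Node u (S = 65.25): V_u = e^(−0.08)·[0.4028·51.1988 + 0.5972·11.4122] = 25.3296
Node d (S = 36): V_d = e^(−0.08)·[0.4028·11.4122 + 0.5972·0.0000] = 4.2437
Node 0 (S = 45): V_0 = e^(−0.08)·[0.4028·25.3296 + 0.5972·4.2437] = 11.7583

$11.76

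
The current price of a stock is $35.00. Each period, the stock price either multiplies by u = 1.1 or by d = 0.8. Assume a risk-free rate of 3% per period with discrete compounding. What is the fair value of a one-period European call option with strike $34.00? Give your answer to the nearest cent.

$3.35

Risk-neutral probability p = (1 + 0.03 − 0.8)/(1.1 − 0.8) = 0.2300/0.3000 = 0.7667
Terminal stock prices: S_u = 38.5, S_d = 28
Terminal payoffs (S − K): max(4.5, 0) = 4.5, max(-6, 0) = 0
Node 0 (S = 35): V_0 = 1/1.03·[0.7667·4.5000 + 0.2333·0.0000] = 3.3495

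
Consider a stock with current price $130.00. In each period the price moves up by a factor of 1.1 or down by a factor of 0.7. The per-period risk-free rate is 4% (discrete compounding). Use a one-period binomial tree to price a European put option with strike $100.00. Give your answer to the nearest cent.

$1.30

Risk-neutral probability p = (1 + 0.04 − 0.7)/(1.1 − 0.7) = 0.3400/0.4000 = 0.8500
Terminal stock prices: S_u = 143, S_d = 91
Terminal payoffs (K − S): max(-43, 0) = 0, max(9, 0) = 9
Node 0 (S = 130): V_0 = 1/1.04·[0.8500·0.0000 + 0.1500·9.0000] = 1.2981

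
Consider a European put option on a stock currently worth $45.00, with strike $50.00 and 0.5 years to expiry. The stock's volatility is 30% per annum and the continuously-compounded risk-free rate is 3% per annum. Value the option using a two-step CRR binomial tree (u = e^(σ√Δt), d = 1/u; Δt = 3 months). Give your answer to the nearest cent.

$6.77

CRR parameters: u = e^(σ√Δt) = e^(0.3·√0.25) = 1.1618, d = 1/u = 0.8607
Per-period rate: rΔt = 0.03·0.25 = 0.0075, so R = e^0.0075 = 1.0075
Risk-neutral probability p = (e^0.0075 − 0.8607)/(1.1618 − 0.8607) = 0.1468/0.3011 = 0.4876
Terminal stock prices: S_uu = 60.74, S_ud = 45, S_dd = 33.34
Terminal payoffs (K − S): max(-10.74, 0) = 0, max(5, 0) = 5, max(16.66, 0) = 16.66
Node u (S = 52.28): V_u = e^(−0.0075)·[0.4876·0.0000 + 0.5124·5.0000] = 2.5430
Node d (S = 38.73): V_d = e^(−0.0075)·[0.4876·5.0000 + 0.5124·16.6632] = 10.8945
Node 0 (S = 45): V_0 = e^(−0.0075)·[0.4876·2.5430 + 0.5124·10.8945] = 6.7716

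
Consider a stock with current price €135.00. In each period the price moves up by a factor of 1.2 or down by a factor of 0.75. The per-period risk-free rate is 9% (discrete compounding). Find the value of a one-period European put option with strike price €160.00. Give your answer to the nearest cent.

€13.18

Risk-neutral probability p = (1 + 0.09 − 0.75)/(1.2 − 0.75) = 0.3400/0.4500 = 0.7556
Terminal stock prices: S_u = 162, S_d = 101.2
Terminal payoffs (K − S): max(-2, 0) = 0, max(58.75, 0) = 58.75
Node 0 (S = 135): V_0 = 1/1.09·[0.7556·0.0000 + 0.2444·58.7500] = 13.1753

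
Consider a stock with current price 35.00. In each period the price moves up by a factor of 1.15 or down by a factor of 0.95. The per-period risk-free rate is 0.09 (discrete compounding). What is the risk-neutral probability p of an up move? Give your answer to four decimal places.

Risk-neutral probability p = (1 + 0.09 − 0.95)/(1.15 − 0.95) = 0.1400/0.2000 = 0.7000

p = 0.7000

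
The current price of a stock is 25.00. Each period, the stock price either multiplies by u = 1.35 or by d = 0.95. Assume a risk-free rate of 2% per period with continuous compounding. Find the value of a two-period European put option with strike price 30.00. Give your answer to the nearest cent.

Risk-neutral probability p = (e^0.02 − 0.95)/(1.35 − 0.95) = 0.0702/0.4000 = 0.1755
Terminal stock prices: S_uu = 45.56, S_ud = 32.06, S_dd = 22.56
Terminal payoffs (K − S): max(-15.56, 0) = 0, max(-2.062, 0) = 0, max(7.438, 0) = 7.438
Node u (S = 33.75): V_u = e^(−0.02)·[0.1755·0.0000 + 0.8245·0.0000] = 0.0000
Node d (S = 23.75): V_d = e^(−0.02)·[0.1755·0.0000 + 0.8245·7.4375] = 6.0108
Node 0 (S = 25): V_0 = e^(−0.02)·[0.1755·0.0000 + 0.8245·6.0108] = 4.8577

4.86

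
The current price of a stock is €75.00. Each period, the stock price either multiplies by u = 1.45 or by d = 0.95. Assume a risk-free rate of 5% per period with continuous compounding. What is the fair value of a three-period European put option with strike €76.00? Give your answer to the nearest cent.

Risk-neutral probability p = (e^0.05 − 0.95)/(1.45 − 0.95) = 0.1013/0.5000 = 0.2025
Terminal stock prices: S_uuu = 228.6, S_uud = 149.8, S_udd = 98.15, S_ddd = 64.3
Terminal payoffs (K − S): max(-152.6, 0) = 0, max(-73.8, 0) = 0, max(-22.15, 0) = 0, max(11.7, 0) = 11.7
Node uu (S = 157.7): V_uu = e^(−0.05)·[0.2025·0.0000 + 0.7975·0.0000] = 0.0000
Node ud (S = 103.3): V_ud = e^(−0.05)·[0.2025·0.0000 + 0.7975·0.0000] = 0.0000
Node dd (S = 67.69): V_dd = e^(−0.05)·[0.2025·0.0000 + 0.7975·11.6969] = 8.8728
Node u (S = 108.8): V_u = e^(−0.05)·[0.2025·0.0000 + 0.7975·0.0000] = 0.0000
Node d (S = 71.25): V_d = e^(−0.05)·[0.2025·0.0000 + 0.7975·8.8728] = 6.7306
Node 0 (S = 75): V_0 = e^(−0.05)·[0.2025·0.0000 + 0.7975·6.7306] = 5.1056

€5.11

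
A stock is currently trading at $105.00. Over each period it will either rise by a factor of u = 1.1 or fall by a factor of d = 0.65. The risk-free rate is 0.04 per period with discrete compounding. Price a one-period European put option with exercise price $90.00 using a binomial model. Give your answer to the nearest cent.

$2.79

Risk-neutral probability p = (1 + 0.04 − 0.65)/(1.1 − 0.65) = 0.3900/0.4500 = 0.8667
Terminal stock prices: S_u = 115.5, S_d = 68.25
Terminal payoffs (K − S): max(-25.5, 0) = 0, max(21.75, 0) = 21.75
Node 0 (S = 105): V_0 = 1/1.04·[0.8667·0.0000 + 0.1333·21.7500] = 2.7885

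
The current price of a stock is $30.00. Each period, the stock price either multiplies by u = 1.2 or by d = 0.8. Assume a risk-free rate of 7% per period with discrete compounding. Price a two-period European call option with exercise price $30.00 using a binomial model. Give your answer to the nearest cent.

Risk-neutral probability p = (1 + 0.07 − 0.8)/(1.2 − 0.8) = 0.2700/0.4000 = 0.6750
Terminal stock prices: S_uu = 43.2, S_ud = 28.8, S_dd = 19.2
Terminal payoffs (S − K): max(13.2, 0) = 13.2, max(-1.2, 0) = 0, max(-10.8, 0) = 0
Node u (S = 36): V_u = 1/1.07·[0.6750·13.2000 + 0.3250·0.0000] = 8.3271
Node d (S = 24): V_d = 1/1.07·[0.6750·0.0000 + 0.3250·0.0000] = 0.0000
Node 0 (S = 30): V_0 = 1/1.07·[0.6750·8.3271 + 0.3250·0.0000] = 5.2531

$5.25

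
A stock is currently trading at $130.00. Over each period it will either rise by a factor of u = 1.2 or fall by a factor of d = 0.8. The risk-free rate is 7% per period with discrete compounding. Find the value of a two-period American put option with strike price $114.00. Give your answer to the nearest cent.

$3.04

Risk-neutral probability p = (1 + 0.07 − 0.8)/(1.2 − 0.8) = 0.2700/0.4000 = 0.6750
Terminal stock prices: S_uu = 187.2, S_ud = 124.8, S_dd = 83.2
Terminal payoffs (K − S): max(-73.2, 0) = 0, max(-10.8, 0) = 0, max(30.8, 0) = 30.8
Node u (S = 156): continuation = 1/1.07·[0.6750·0.0000 + 0.3250·0.0000] = 0.0000; exercise value = 0.0000 ≤ continuation, so V_u = 0.0000
Node d (S = 104): continuation = 1/1.07·[0.6750·0.0000 + 0.3250·30.8000] = 9.3551; exercise value = 10.0000 > continuation, so V_d = 10.0000 (exercise)
Node 0 (S = 130): continuation = 1/1.07·[0.6750·0.0000 + 0.3250·10.0000] = 3.0374; exercise value = 0.0000 ≤ continuation, so V_0 = 3.0374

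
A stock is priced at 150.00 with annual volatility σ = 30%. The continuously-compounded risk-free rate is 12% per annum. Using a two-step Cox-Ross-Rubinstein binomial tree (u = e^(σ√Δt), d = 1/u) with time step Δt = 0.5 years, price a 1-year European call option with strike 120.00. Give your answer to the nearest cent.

46.80

CRR parameters: u = e^(σ√Δt) = e^(0.3·√0.5) = 1.2363, d = 1/u = 0.8089
Per-period rate: rΔt = 0.12·0.5 = 0.06, so R = e^0.06 = 1.0618
Risk-neutral probability p = (e^0.06 − 0.8089)/(1.2363 − 0.8089) = 0.2530/0.4275 = 0.5918
Terminal stock prices: S_uu = 229.3, S_ud = 150, S_dd = 98.14
Terminal payoffs (S − K): max(109.3, 0) = 109.3, max(30, 0) = 30, max(-21.86, 0) = 0
Node u (S = 185.4): V_u = e^(−0.06)·[0.5918·109.2698 + 0.4082·30.0000] = 72.4349
Node d (S = 121.3): V_d = e^(−0.06)·[0.5918·30.0000 + 0.4082·0.0000] = 16.7209
Node 0 (S = 150): V_0 = e^(−0.06)·[0.5918·72.4349 + 0.4082·16.7209] = 46.8000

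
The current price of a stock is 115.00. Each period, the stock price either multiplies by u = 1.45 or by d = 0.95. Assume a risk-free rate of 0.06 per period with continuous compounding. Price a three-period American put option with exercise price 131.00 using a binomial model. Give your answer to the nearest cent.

16.00

Risk-neutral probability p = (e^0.06 − 0.95)/(1.45 − 0.95) = 0.1118/0.5000 = 0.2237
Terminal stock prices: S_uuu = 350.6, S_uud = 229.7, S_udd = 150.5, S_ddd = 98.6
Terminal payoffs (K − S): max(-219.6, 0) = 0, max(-98.7, 0) = 0, max(-19.49, 0) = 0, max(32.4, 0) = 32.4
Node uu (S = 241.8): continuation = e^(−0.06)·[0.2237·0.0000 + 0.7763·0.0000] = 0.0000; exercise value = 0.0000 ≤ continuation, so V_uu = 0.0000
Node ud (S = 158.4): continuation = e^(−0.06)·[0.2237·0.0000 + 0.7763·0.0000] = 0.0000; exercise value = 0.0000 ≤ continuation, so V_ud = 0.0000
Node dd (S = 103.8): continuation = e^(−0.06)·[0.2237·0.0000 + 0.7763·32.4019] = 23.6896; exercise value = 27.2125 > continuation, so V_dd = 27.2125 (exercise)
Node u (S = 166.8): continuation = e^(−0.06)·[0.2237·0.0000 + 0.7763·0.0000] = 0.0000; exercise value = 0.0000 ≤ continuation, so V_u = 0.0000
Node d (S = 109.2): continuation = e^(−0.06)·[0.2237·0.0000 + 0.7763·27.2125] = 19.8955; exercise value = 21.7500 > continuation, so V_d = 21.7500 (exercise)
Node 0 (S = 115): continuation = e^(−0.06)·[0.2237·0.0000 + 0.7763·21.7500] = 15.9018; exercise value = 16.0000 > continuation, so V_0 = 16.0000 (exercise)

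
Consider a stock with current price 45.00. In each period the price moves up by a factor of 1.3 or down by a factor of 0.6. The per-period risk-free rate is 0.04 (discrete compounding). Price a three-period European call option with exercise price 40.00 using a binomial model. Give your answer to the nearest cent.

Risk-neutral probability p = (1 + 0.04 − 0.6)/(1.3 − 0.6) = 0.4400/0.7000 = 0.6286
Terminal stock prices: S_uuu = 98.87, S_uud = 45.63, S_udd = 21.06, S_ddd = 9.72
Terminal payoffs (S − K): max(58.87, 0) = 58.87, max(5.63, 0) = 5.63, max(-18.94, 0) = 0, max(-30.28, 0) = 0
Node uu (S = 76.05): V_uu = 1/1.04·[0.6286·58.8650 + 0.3714·5.6300] = 37.5885
Node ud (S = 35.1): V_ud = 1/1.04·[0.6286·5.6300 + 0.3714·0.0000] = 3.4027
Node dd (S = 16.2): V_dd = 1/1.04·[0.6286·0.0000 + 0.3714·0.0000] = 0.0000
Node u (S = 58.5): V_u = 1/1.04·[0.6286·37.5885 + 0.3714·3.4027] = 23.9336
Node d (S = 27): V_d = 1/1.04·[0.6286·3.4027 + 0.3714·0.0000] = 2.0566
Node 0 (S = 45): V_0 = 1/1.04·[0.6286·23.9336 + 0.3714·2.0566] = 15.1998

15.20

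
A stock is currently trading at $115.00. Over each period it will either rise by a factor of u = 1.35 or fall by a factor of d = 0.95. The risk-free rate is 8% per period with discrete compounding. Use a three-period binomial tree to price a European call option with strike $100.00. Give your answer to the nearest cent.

Risk-neutral probability p = (1 + 0.08 − 0.95)/(1.35 − 0.95) = 0.1300/0.4000 = 0.3250
Terminal stock prices: S_uuu = 282.9, S_uud = 199.1, S_udd = 140.1, S_ddd = 98.6
Terminal payoffs (S − K): max(182.9, 0) = 182.9, max(99.11, 0) = 99.11, max(40.11, 0) = 40.11, max(-1.402, 0) = 0
Node uu (S = 209.6): V_uu = 1/1.08·[0.3250·182.9431 + 0.6750·99.1081] = 116.9949
Node ud (S = 147.5): V_ud = 1/1.08·[0.3250·99.1081 + 0.6750·40.1131] = 54.8949
Node dd (S = 103.8): V_dd = 1/1.08·[0.3250·40.1131 + 0.6750·0.0000] = 12.0711
Node u (S = 155.2): V_u = 1/1.08·[0.3250·116.9949 + 0.6750·54.8949] = 69.5161
Node d (S = 109.2): V_d = 1/1.08·[0.3250·54.8949 + 0.6750·12.0711] = 24.0637
Node 0 (S = 115): V_0 = 1/1.08·[0.3250·69.5161 + 0.6750·24.0637] = 35.9590

$35.96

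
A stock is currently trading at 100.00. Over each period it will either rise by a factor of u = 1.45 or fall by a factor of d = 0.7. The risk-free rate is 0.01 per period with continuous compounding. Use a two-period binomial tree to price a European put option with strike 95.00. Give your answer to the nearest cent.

Risk-neutral probability p = (e^0.01 − 0.7)/(1.45 − 0.7) = 0.3101/0.7500 = 0.4134
Terminal stock prices: S_uu = 210.2, S_ud = 101.5, S_dd = 49
Terminal payoffs (K − S): max(-115.2, 0) = 0, max(-6.5, 0) = 0, max(46, 0) = 46
Node u (S = 145): V_u = e^(−0.01)·[0.4134·0.0000 + 0.5866·0.0000] = 0.0000
Node d (S = 70): V_d = e^(−0.01)·[0.4134·0.0000 + 0.5866·46.0000] = 26.7151
Node 0 (S = 100): V_0 = e^(−0.01)·[0.4134·0.0000 + 0.5866·26.7151] = 15.5151

15.52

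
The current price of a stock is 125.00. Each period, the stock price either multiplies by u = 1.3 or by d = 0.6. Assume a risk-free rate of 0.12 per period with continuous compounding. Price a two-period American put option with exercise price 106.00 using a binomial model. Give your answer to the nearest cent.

8.02

Risk-neutral probability p = (e^0.12 − 0.6)/(1.3 − 0.6) = 0.5275/0.7000 = 0.7536
Terminal stock prices: S_uu = 211.3, S_ud = 97.5, S_dd = 45
Terminal payoffs (K − S): max(-105.3, 0) = 0, max(8.5, 0) = 8.5, max(61, 0) = 61
Node u (S = 162.5): continuation = e^(−0.12)·[0.7536·0.0000 + 0.2464·8.5000] = 1.8578; exercise value = 0.0000 ≤ continuation, so V_u = 1.8578
Node d (S = 75): continuation = e^(−0.12)·[0.7536·8.5000 + 0.2464·61.0000] = 19.0136; exercise value = 31.0000 > continuation, so V_d = 31.0000 (exercise)
Node 0 (S = 125): continuation = e^(−0.12)·[0.7536·1.8578 + 0.2464·31.0000] = 8.0172; exercise value = 0.0000 ≤ continuation, so V_0 = 8.0172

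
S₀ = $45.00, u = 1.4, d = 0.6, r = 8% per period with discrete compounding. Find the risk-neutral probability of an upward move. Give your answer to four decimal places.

p = 0.6000

Risk-neutral probability p = (1 + 0.08 − 0.6)/(1.4 − 0.6) = 0.4800/0.8000 = 0.6000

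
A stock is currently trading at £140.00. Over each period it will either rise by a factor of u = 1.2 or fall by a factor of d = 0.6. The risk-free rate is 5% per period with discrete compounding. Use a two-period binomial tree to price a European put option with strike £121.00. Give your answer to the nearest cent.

Risk-neutral probability p = (1 + 0.05 − 0.6)/(1.2 − 0.6) = 0.4500/0.6000 = 0.7500
Terminal stock prices: S_uu = 201.6, S_ud = 100.8, S_dd = 50.4
Terminal payoffs (K − S): max(-80.6, 0) = 0, max(20.2, 0) = 20.2, max(70.6, 0) = 70.6
Node u (S = 168): V_u = 1/1.05·[0.7500·0.0000 + 0.2500·20.2000] = 4.8095
Node d (S = 84): V_d = 1/1.05·[0.7500·20.2000 + 0.2500·70.6000] = 31.2381
Node 0 (S = 140): V_0 = 1/1.05·[0.7500·4.8095 + 0.2500·31.2381] = 10.8730

£10.87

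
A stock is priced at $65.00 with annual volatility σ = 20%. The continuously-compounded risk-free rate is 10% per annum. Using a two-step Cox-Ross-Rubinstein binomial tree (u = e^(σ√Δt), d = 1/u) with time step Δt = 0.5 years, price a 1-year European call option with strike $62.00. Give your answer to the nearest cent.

$10.38

CRR parameters: u = e^(σ√Δt) = e^(0.2·√0.5) = 1.1519, d = 1/u = 0.8681
Per-period rate: rΔt = 0.1·0.5 = 0.05, so R = e^0.05 = 1.0513
Risk-neutral probability p = (e^0.05 − 0.8681)/(1.1519 − 0.8681) = 0.1831/0.2838 = 0.6454
Terminal stock prices: S_uu = 86.25, S_ud = 65, S_dd = 48.99
Terminal payoffs (S − K): max(24.25, 0) = 24.25, max(3, 0) = 3, max(-13.01, 0) = 0
Node u (S = 74.87): V_u = e^(−0.05)·[0.6454·24.2483 + 0.3546·3.0000] = 15.8979
Node d (S = 56.43): V_d = e^(−0.05)·[0.6454·3.0000 + 0.3546·0.0000] = 1.8417
Node 0 (S = 65): V_0 = e^(−0.05)·[0.6454·15.8979 + 0.3546·1.8417] = 10.3809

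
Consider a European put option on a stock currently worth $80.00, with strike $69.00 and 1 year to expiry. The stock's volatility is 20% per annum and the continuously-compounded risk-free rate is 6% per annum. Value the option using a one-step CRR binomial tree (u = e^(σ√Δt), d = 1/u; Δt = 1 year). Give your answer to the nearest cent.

CRR parameters: u = e^(σ√Δt) = e^(0.2·√1) = 1.2214, d = 1/u = 0.8187
Per-period rate: rΔt = 0.06·1 = 0.06, so R = e^0.06 = 1.0618
Risk-neutral probability p = (e^0.06 − 0.8187)/(1.2214 − 0.8187) = 0.2431/0.4027 = 0.6037
Terminal stock prices: S_u = 97.71, S_d = 65.5
Terminal payoffs (K − S): max(-28.71, 0) = 0, max(3.502, 0) = 3.502
Node 0 (S = 80): V_0 = e^(−0.06)·[0.6037·0.0000 + 0.3963·3.5015] = 1.3067

$1.31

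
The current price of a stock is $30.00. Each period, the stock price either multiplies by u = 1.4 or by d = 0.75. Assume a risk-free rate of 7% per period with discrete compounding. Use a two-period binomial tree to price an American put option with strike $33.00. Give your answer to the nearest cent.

$5.31

Risk-neutral probability p = (1 + 0.07 − 0.75)/(1.4 − 0.75) = 0.3200/0.6500 = 0.4923
Terminal stock prices: S_uu = 58.8, S_ud = 31.5, S_dd = 16.88
Terminal payoffs (K − S): max(-25.8, 0) = 0, max(1.5, 0) = 1.5, max(16.12, 0) = 16.12
Node u (S = 42): continuation = 1/1.07·[0.4923·0.0000 + 0.5077·1.5000] = 0.7117; exercise value = 0.0000 ≤ continuation, so V_u = 0.7117
Node d (S = 22.5): continuation = 1/1.07·[0.4923·1.5000 + 0.5077·16.1250] = 8.3411; exercise value = 10.5000 > continuation, so V_d = 10.5000 (exercise)
Node 0 (S = 30): continuation = 1/1.07·[0.4923·0.7117 + 0.5077·10.5000] = 5.3095; exercise value = 3.0000 ≤ continuation, so V_0 = 5.3095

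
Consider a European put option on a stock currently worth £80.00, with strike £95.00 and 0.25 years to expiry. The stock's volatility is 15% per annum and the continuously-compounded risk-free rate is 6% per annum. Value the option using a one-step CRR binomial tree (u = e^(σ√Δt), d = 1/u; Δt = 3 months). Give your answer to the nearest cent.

£13.59

CRR parameters: u = e^(σ√Δt) = e^(0.15·√0.25) = 1.0779, d = 1/u = 0.9277
Per-period rate: rΔt = 0.06·0.25 = 0.015, so R = e^0.015 = 1.0151
Risk-neutral probability p = (e^0.015 − 0.9277)/(1.0779 − 0.9277) = 0.0874/0.1501 = 0.5819
Terminal stock prices: S_u = 86.23, S_d = 74.22
Terminal payoffs (K − S): max(8.769, 0) = 8.769, max(20.78, 0) = 20.78
Node 0 (S = 80): V_0 = e^(−0.015)·[0.5819·8.7693 + 0.4181·20.7805] = 13.5856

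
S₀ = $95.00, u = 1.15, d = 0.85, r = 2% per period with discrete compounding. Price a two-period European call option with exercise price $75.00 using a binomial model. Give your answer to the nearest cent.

Risk-neutral probability p = (1 + 0.02 − 0.85)/(1.15 − 0.85) = 0.1700/0.3000 = 0.5667
Terminal stock prices: S_uu = 125.6, S_ud = 92.86, S_dd = 68.64
Terminal payoffs (S − K): max(50.64, 0) = 50.64, max(17.86, 0) = 17.86, max(-6.363, 0) = 0
Node u (S = 109.2): V_u = 1/1.02·[0.5667·50.6375 + 0.4333·17.8625] = 35.7206
Node d (S = 80.75): V_d = 1/1.02·[0.5667·17.8625 + 0.4333·0.0000] = 9.9236
Node 0 (S = 95): V_0 = 1/1.02·[0.5667·35.7206 + 0.4333·9.9236] = 24.0607

$24.06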